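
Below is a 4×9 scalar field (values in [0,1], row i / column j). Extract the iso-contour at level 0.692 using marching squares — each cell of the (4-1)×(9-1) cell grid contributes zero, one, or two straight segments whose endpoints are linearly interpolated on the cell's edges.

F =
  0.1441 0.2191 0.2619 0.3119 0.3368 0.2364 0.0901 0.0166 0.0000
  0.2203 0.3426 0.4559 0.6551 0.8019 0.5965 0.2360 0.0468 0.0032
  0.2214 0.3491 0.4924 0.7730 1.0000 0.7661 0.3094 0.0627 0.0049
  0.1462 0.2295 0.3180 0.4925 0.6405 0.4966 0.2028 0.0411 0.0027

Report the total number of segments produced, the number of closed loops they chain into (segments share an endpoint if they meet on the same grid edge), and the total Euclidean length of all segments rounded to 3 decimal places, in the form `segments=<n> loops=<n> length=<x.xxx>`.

cell (0,3): code 0100 → (0.764,4.000)–(1.000,3.251)
cell (0,4): code 1000 → (1.000,4.535)–(0.764,4.000)
cell (1,2): code 0100 → (1.313,3.000)–(2.000,2.711)
cell (1,3): code 1110 → (1.000,3.251)–(1.313,3.000)
cell (1,4): code 1101 → (1.563,5.000)–(1.000,4.535)
cell (1,5): code 1000 → (2.000,5.162)–(1.563,5.000)
cell (2,2): code 0010 → (2.000,2.711)–(2.289,3.000)
cell (2,3): code 0011 → (2.289,3.000)–(2.857,4.000)
cell (2,4): code 0011 → (2.857,4.000)–(2.275,5.000)
cell (2,5): code 0001 → (2.275,5.000)–(2.000,5.162)
total: 10 segments, chained into 1 closed loop(s), length Σ = 6.747411

segments=10 loops=1 length=6.747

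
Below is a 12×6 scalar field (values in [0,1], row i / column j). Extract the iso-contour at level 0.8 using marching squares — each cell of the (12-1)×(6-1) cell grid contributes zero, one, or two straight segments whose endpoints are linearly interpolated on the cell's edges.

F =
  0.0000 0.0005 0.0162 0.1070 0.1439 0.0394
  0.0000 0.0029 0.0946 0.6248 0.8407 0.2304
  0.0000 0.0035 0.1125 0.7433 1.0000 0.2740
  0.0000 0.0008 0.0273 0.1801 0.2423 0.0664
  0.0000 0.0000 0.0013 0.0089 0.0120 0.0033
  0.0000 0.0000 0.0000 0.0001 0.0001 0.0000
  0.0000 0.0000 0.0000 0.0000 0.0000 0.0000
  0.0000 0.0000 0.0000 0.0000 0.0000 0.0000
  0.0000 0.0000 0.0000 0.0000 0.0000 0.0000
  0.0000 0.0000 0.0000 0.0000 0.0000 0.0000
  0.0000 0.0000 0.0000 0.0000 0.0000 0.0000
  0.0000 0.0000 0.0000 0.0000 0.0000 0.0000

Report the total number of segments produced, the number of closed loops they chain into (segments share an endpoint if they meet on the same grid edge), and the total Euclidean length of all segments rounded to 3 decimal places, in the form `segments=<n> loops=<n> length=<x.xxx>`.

cell (0,3): code 0100 → (0.942,4.000)–(1.000,3.811)
cell (0,4): code 1000 → (1.000,4.067)–(0.942,4.000)
cell (1,3): code 0110 → (1.000,3.811)–(2.000,3.221)
cell (1,4): code 1001 → (2.000,4.275)–(1.000,4.067)
cell (2,3): code 0010 → (2.000,3.221)–(2.264,4.000)
cell (2,4): code 0001 → (2.264,4.000)–(2.000,4.275)
total: 6 segments, chained into 1 closed loop(s), length Σ = 3.673102

segments=6 loops=1 length=3.673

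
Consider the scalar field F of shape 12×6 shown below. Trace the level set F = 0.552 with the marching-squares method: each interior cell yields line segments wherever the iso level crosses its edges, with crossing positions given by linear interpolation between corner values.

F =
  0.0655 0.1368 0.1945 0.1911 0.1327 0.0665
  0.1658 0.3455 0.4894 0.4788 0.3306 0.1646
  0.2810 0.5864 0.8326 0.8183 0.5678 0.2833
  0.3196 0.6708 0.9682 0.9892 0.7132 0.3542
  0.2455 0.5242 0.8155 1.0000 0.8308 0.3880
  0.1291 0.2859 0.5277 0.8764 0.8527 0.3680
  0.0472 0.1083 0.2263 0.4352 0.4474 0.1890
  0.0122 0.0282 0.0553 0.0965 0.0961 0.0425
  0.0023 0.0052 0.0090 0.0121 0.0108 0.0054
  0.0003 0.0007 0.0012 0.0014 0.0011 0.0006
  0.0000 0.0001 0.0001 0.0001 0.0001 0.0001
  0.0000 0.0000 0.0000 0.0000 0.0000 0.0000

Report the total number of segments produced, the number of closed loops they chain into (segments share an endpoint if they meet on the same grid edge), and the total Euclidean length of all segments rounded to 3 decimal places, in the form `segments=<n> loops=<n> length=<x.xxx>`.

cell (1,0): code 0100 → (1.857,1.000)–(2.000,0.887)
cell (1,1): code 1100 → (1.182,2.000)–(1.857,1.000)
cell (1,2): code 1100 → (1.216,3.000)–(1.182,2.000)
cell (1,3): code 1100 → (1.933,4.000)–(1.216,3.000)
cell (1,4): code 1000 → (2.000,4.056)–(1.933,4.000)
cell (2,0): code 0110 → (2.000,0.887)–(3.000,0.662)
cell (2,4): code 1001 → (3.000,4.449)–(2.000,4.056)
cell (3,0): code 0010 → (3.000,0.662)–(3.810,1.000)
cell (3,1): code 0111 → (3.810,1.000)–(4.000,1.095)
cell (3,4): code 1001 → (4.000,4.630)–(3.000,4.449)
cell (4,1): code 0010 → (4.000,1.095)–(4.916,2.000)
cell (4,2): code 0111 → (4.916,2.000)–(5.000,2.070)
cell (4,4): code 1001 → (5.000,4.620)–(4.000,4.630)
cell (5,2): code 0010 → (5.000,2.070)–(5.735,3.000)
cell (5,3): code 0011 → (5.735,3.000)–(5.742,4.000)
cell (5,4): code 0001 → (5.742,4.000)–(5.000,4.620)
total: 16 segments, chained into 1 closed loop(s), length Σ = 13.462351

segments=16 loops=1 length=13.462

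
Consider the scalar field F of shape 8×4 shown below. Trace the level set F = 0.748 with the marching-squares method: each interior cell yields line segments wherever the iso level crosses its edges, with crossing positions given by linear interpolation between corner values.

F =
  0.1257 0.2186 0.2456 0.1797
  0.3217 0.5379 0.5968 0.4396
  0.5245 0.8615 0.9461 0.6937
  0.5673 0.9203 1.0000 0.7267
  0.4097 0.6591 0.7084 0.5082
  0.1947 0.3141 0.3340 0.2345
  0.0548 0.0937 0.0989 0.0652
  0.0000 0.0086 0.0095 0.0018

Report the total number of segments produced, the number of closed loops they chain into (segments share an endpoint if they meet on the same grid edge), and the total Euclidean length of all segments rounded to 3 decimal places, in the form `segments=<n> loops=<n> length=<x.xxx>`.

segments=8 loops=1 length=7.604

cell (1,0): code 0100 → (1.649,1.000)–(2.000,0.663)
cell (1,1): code 1100 → (1.433,2.000)–(1.649,1.000)
cell (1,2): code 1000 → (2.000,2.785)–(1.433,2.000)
cell (2,0): code 0110 → (2.000,0.663)–(3.000,0.512)
cell (2,2): code 1001 → (3.000,2.922)–(2.000,2.785)
cell (3,0): code 0010 → (3.000,0.512)–(3.660,1.000)
cell (3,1): code 0011 → (3.660,1.000)–(3.864,2.000)
cell (3,2): code 0001 → (3.864,2.000)–(3.000,2.922)
total: 8 segments, chained into 1 closed loop(s), length Σ = 7.603525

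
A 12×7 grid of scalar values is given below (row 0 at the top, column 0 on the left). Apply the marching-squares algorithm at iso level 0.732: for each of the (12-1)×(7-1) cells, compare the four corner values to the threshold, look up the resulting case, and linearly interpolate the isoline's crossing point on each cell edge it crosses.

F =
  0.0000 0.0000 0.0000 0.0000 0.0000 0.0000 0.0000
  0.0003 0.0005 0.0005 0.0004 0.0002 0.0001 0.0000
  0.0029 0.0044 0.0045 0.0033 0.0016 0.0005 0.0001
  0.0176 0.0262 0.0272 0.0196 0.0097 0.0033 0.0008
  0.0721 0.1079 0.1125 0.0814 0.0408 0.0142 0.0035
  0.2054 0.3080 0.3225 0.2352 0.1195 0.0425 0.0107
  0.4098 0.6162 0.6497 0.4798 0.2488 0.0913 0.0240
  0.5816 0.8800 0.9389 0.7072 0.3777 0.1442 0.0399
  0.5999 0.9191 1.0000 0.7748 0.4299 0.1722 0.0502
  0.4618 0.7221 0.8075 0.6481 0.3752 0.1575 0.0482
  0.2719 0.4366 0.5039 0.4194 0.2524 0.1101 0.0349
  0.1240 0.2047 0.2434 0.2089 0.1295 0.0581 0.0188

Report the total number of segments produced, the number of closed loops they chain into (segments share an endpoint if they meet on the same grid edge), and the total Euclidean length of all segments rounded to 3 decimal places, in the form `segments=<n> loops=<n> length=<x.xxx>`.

segments=12 loops=1 length=8.838

cell (6,0): code 0100 → (6.439,1.000)–(7.000,0.504)
cell (6,1): code 1100 → (6.285,2.000)–(6.439,1.000)
cell (6,2): code 1000 → (7.000,2.893)–(6.285,2.000)
cell (7,0): code 0110 → (7.000,0.504)–(8.000,0.414)
cell (7,2): code 1101 → (7.367,3.000)–(7.000,2.893)
cell (7,3): code 1000 → (8.000,3.124)–(7.367,3.000)
cell (8,0): code 0010 → (8.000,0.414)–(8.950,1.000)
cell (8,1): code 0111 → (8.950,1.000)–(9.000,1.116)
cell (8,2): code 1011 → (9.000,2.474)–(8.338,3.000)
cell (8,3): code 0001 → (8.338,3.000)–(8.000,3.124)
cell (9,1): code 0010 → (9.000,1.116)–(9.249,2.000)
cell (9,2): code 0001 → (9.249,2.000)–(9.000,2.474)
total: 12 segments, chained into 1 closed loop(s), length Σ = 8.837827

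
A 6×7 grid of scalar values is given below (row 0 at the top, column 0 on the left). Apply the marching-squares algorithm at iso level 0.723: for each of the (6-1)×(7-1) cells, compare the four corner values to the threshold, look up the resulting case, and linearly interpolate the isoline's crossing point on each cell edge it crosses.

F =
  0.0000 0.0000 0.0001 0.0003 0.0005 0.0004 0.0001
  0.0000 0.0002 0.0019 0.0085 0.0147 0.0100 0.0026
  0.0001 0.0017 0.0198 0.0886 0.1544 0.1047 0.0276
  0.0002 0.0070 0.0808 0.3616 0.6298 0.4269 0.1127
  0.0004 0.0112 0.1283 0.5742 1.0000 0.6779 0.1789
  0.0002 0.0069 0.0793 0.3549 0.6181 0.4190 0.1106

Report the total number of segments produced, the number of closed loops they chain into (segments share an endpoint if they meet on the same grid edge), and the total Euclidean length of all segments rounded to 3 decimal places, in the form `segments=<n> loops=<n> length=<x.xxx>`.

cell (3,3): code 0100 → (3.252,4.000)–(4.000,3.349)
cell (3,4): code 1000 → (4.000,4.860)–(3.252,4.000)
cell (4,3): code 0010 → (4.000,3.349)–(4.725,4.000)
cell (4,4): code 0001 → (4.725,4.000)–(4.000,4.860)
total: 4 segments, chained into 1 closed loop(s), length Σ = 4.230760

segments=4 loops=1 length=4.231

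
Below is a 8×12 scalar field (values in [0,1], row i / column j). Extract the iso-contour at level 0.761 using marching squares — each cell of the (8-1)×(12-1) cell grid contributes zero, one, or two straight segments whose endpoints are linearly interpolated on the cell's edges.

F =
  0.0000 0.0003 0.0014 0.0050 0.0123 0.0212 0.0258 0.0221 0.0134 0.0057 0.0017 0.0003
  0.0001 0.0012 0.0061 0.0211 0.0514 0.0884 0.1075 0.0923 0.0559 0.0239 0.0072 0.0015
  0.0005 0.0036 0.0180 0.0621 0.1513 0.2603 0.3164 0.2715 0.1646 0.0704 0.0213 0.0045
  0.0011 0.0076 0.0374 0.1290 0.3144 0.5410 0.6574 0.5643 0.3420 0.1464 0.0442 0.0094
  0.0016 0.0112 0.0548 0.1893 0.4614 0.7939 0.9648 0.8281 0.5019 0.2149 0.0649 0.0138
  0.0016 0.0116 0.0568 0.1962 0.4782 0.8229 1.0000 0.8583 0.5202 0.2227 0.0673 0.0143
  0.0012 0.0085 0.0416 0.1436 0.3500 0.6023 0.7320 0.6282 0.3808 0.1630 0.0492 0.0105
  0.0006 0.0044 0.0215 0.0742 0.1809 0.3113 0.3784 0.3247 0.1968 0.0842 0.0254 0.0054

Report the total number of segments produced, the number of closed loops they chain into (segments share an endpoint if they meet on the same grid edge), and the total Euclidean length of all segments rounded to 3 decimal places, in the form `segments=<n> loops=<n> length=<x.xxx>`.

segments=10 loops=1 length=7.832

cell (3,4): code 0100 → (3.870,5.000)–(4.000,4.901)
cell (3,5): code 1100 → (3.337,6.000)–(3.870,5.000)
cell (3,6): code 1100 → (3.746,7.000)–(3.337,6.000)
cell (3,7): code 1000 → (4.000,7.206)–(3.746,7.000)
cell (4,4): code 0110 → (4.000,4.901)–(5.000,4.820)
cell (4,7): code 1001 → (5.000,7.288)–(4.000,7.206)
cell (5,4): code 0010 → (5.000,4.820)–(5.281,5.000)
cell (5,5): code 0011 → (5.281,5.000)–(5.892,6.000)
cell (5,6): code 0011 → (5.892,6.000)–(5.423,7.000)
cell (5,7): code 0001 → (5.423,7.000)–(5.000,7.288)
total: 10 segments, chained into 1 closed loop(s), length Σ = 7.831686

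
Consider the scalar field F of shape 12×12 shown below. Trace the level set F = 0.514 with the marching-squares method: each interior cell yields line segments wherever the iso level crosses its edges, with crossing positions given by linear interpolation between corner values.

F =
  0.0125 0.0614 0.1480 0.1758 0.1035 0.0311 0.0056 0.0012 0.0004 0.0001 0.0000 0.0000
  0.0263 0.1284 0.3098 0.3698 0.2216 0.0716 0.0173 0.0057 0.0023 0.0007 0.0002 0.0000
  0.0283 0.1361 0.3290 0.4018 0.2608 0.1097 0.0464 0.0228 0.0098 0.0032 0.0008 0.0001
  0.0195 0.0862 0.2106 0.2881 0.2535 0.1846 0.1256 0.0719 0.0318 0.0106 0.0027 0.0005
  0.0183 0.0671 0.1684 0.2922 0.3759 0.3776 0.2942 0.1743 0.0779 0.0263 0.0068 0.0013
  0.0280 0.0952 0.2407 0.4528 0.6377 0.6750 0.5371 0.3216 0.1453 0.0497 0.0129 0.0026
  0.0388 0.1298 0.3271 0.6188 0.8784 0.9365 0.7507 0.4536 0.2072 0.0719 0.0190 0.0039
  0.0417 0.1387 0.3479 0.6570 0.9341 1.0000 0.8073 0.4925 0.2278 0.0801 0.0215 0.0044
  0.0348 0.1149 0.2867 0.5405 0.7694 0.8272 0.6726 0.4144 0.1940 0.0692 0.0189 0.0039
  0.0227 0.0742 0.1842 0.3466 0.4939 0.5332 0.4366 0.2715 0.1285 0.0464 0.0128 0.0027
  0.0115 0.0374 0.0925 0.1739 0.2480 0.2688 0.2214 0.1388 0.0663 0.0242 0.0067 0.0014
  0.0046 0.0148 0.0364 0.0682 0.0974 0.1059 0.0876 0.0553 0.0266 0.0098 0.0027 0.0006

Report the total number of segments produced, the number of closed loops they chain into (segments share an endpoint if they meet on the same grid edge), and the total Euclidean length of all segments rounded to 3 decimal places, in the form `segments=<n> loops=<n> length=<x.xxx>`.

segments=18 loops=1 length=14.067

cell (4,3): code 0100 → (4.528,4.000)–(5.000,3.331)
cell (4,4): code 1100 → (4.459,5.000)–(4.528,4.000)
cell (4,5): code 1100 → (4.905,6.000)–(4.459,5.000)
cell (4,6): code 1000 → (5.000,6.107)–(4.905,6.000)
cell (5,2): code 0100 → (5.369,3.000)–(6.000,2.641)
cell (5,3): code 1110 → (5.000,3.331)–(5.369,3.000)
cell (5,6): code 1001 → (6.000,6.797)–(5.000,6.107)
cell (6,2): code 0110 → (6.000,2.641)–(7.000,2.537)
cell (6,6): code 1001 → (7.000,6.932)–(6.000,6.797)
cell (7,2): code 0110 → (7.000,2.537)–(8.000,2.896)
cell (7,6): code 1001 → (8.000,6.614)–(7.000,6.932)
cell (8,2): code 0010 → (8.000,2.896)–(8.137,3.000)
cell (8,3): code 0011 → (8.137,3.000)–(8.927,4.000)
cell (8,4): code 0111 → (8.927,4.000)–(9.000,4.511)
cell (8,5): code 1011 → (9.000,5.199)–(8.672,6.000)
cell (8,6): code 0001 → (8.672,6.000)–(8.000,6.614)
cell (9,4): code 0010 → (9.000,4.511)–(9.073,5.000)
cell (9,5): code 0001 → (9.073,5.000)–(9.000,5.199)
total: 18 segments, chained into 1 closed loop(s), length Σ = 14.067085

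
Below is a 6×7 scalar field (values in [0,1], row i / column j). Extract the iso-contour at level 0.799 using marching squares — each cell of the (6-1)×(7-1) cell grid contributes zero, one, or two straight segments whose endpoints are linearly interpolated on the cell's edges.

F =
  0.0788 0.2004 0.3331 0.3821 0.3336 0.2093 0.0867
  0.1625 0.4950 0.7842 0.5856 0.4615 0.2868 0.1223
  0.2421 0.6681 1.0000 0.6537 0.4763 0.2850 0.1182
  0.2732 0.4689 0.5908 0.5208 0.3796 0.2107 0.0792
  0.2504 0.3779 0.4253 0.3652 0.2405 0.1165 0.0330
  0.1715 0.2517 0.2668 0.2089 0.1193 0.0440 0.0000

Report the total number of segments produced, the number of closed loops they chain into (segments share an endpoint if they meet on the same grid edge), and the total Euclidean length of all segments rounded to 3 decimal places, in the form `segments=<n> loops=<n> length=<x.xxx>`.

cell (1,1): code 0100 → (1.069,2.000)–(2.000,1.394)
cell (1,2): code 1000 → (2.000,2.580)–(1.069,2.000)
cell (2,1): code 0010 → (2.000,1.394)–(2.491,2.000)
cell (2,2): code 0001 → (2.491,2.000)–(2.000,2.580)
total: 4 segments, chained into 1 closed loop(s), length Σ = 3.748594

segments=4 loops=1 length=3.749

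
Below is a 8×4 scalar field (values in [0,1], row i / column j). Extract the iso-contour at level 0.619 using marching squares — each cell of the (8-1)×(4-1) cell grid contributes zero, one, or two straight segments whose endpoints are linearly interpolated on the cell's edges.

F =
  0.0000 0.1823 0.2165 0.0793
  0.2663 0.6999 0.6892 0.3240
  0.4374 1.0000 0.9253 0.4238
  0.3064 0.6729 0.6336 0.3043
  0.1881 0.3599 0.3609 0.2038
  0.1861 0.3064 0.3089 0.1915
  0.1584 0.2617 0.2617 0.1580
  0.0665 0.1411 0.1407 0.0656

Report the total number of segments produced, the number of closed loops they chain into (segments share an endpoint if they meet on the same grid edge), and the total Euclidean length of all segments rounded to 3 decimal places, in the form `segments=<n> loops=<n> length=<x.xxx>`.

cell (0,0): code 0100 → (0.844,1.000)–(1.000,0.813)
cell (0,1): code 1100 → (0.851,2.000)–(0.844,1.000)
cell (0,2): code 1000 → (1.000,2.192)–(0.851,2.000)
cell (1,0): code 0110 → (1.000,0.813)–(2.000,0.323)
cell (1,2): code 1001 → (2.000,2.611)–(1.000,2.192)
cell (2,0): code 0110 → (2.000,0.323)–(3.000,0.853)
cell (2,2): code 1001 → (3.000,2.044)–(2.000,2.611)
cell (3,0): code 0010 → (3.000,0.853)–(3.172,1.000)
cell (3,1): code 0011 → (3.172,1.000)–(3.054,2.000)
cell (3,2): code 0001 → (3.054,2.000)–(3.000,2.044)
total: 10 segments, chained into 1 closed loop(s), length Σ = 7.268371

segments=10 loops=1 length=7.268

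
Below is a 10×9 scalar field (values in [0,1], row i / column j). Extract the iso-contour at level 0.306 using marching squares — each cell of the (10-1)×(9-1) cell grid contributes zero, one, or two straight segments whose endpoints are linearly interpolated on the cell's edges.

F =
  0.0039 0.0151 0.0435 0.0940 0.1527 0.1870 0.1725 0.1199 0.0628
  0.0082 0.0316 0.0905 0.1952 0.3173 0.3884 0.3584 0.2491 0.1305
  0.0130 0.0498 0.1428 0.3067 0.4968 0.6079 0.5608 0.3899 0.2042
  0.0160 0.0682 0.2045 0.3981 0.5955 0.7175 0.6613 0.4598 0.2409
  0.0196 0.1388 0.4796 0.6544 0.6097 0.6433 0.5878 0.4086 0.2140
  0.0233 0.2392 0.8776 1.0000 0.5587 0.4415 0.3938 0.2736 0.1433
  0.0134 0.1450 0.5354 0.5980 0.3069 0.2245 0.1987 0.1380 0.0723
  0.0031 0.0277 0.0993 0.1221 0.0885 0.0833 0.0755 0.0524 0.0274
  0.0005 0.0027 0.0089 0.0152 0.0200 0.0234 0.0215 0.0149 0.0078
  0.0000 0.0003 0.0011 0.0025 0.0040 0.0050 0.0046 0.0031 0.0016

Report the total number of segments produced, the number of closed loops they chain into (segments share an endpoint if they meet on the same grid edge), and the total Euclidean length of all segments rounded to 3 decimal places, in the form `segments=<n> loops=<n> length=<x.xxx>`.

segments=24 loops=1 length=19.410

cell (0,3): code 0100 → (0.931,4.000)–(1.000,3.907)
cell (0,4): code 1100 → (0.591,5.000)–(0.931,4.000)
cell (0,5): code 1100 → (0.718,6.000)–(0.591,5.000)
cell (0,6): code 1000 → (1.000,6.479)–(0.718,6.000)
cell (1,2): code 0100 → (1.994,3.000)–(2.000,2.996)
cell (1,3): code 1110 → (1.000,3.907)–(1.994,3.000)
cell (1,6): code 1101 → (1.404,7.000)–(1.000,6.479)
cell (1,7): code 1000 → (2.000,7.452)–(1.404,7.000)
cell (2,2): code 0110 → (2.000,2.996)–(3.000,2.524)
cell (2,7): code 1001 → (3.000,7.703)–(2.000,7.452)
cell (3,1): code 0100 → (3.369,2.000)–(4.000,1.491)
cell (3,2): code 1110 → (3.000,2.524)–(3.369,2.000)
cell (3,7): code 1001 → (4.000,7.527)–(3.000,7.703)
cell (4,1): code 0110 → (4.000,1.491)–(5.000,1.105)
cell (4,6): code 1011 → (5.000,6.730)–(4.760,7.000)
cell (4,7): code 0001 → (4.760,7.000)–(4.000,7.527)
cell (5,1): code 0110 → (5.000,1.105)–(6.000,1.412)
cell (5,4): code 1011 → (6.000,4.011)–(5.624,5.000)
cell (5,5): code 0011 → (5.624,5.000)–(5.450,6.000)
cell (5,6): code 0001 → (5.450,6.000)–(5.000,6.730)
cell (6,1): code 0010 → (6.000,1.412)–(6.526,2.000)
cell (6,2): code 0011 → (6.526,2.000)–(6.614,3.000)
cell (6,3): code 0011 → (6.614,3.000)–(6.004,4.000)
cell (6,4): code 0001 → (6.004,4.000)–(6.000,4.011)
total: 24 segments, chained into 1 closed loop(s), length Σ = 19.410157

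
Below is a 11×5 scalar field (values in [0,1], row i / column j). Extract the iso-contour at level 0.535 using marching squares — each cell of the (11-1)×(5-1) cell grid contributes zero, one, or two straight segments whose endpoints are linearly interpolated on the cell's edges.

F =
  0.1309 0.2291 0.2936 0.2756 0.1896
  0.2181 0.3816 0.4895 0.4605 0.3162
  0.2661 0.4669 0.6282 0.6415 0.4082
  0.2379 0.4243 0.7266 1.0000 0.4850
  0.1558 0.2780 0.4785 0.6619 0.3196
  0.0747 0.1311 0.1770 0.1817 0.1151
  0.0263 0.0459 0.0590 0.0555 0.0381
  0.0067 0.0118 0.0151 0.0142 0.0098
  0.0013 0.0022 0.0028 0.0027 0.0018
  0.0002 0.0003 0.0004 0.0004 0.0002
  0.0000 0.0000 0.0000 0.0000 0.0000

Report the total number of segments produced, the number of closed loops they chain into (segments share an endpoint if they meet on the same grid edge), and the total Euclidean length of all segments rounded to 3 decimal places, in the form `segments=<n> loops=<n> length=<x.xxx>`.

segments=10 loops=1 length=8.442

cell (1,1): code 0100 → (1.328,2.000)–(2.000,1.422)
cell (1,2): code 1100 → (1.412,3.000)–(1.328,2.000)
cell (1,3): code 1000 → (2.000,3.456)–(1.412,3.000)
cell (2,1): code 0110 → (2.000,1.422)–(3.000,1.366)
cell (2,3): code 1001 → (3.000,3.903)–(2.000,3.456)
cell (3,1): code 0010 → (3.000,1.366)–(3.772,2.000)
cell (3,2): code 0111 → (3.772,2.000)–(4.000,2.308)
cell (3,3): code 1001 → (4.000,3.371)–(3.000,3.903)
cell (4,2): code 0010 → (4.000,2.308)–(4.264,3.000)
cell (4,3): code 0001 → (4.264,3.000)–(4.000,3.371)
total: 10 segments, chained into 1 closed loop(s), length Σ = 8.442008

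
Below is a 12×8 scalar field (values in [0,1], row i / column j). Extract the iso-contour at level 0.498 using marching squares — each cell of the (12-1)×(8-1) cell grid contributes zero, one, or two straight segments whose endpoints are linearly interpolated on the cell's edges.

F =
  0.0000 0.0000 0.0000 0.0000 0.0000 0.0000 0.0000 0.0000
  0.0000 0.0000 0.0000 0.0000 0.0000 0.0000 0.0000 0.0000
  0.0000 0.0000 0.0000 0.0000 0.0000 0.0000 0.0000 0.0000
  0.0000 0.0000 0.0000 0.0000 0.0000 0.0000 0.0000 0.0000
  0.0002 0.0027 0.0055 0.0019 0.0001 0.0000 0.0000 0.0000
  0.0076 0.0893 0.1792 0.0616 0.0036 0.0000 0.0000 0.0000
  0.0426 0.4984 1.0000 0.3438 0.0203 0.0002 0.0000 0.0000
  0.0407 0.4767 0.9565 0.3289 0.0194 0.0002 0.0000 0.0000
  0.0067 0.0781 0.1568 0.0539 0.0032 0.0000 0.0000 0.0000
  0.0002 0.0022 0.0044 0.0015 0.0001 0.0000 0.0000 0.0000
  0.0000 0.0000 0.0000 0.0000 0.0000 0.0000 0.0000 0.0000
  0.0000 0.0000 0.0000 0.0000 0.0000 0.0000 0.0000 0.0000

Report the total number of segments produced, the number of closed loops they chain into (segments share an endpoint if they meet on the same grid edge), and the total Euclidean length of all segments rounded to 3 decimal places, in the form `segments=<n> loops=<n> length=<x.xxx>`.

segments=8 loops=1 length=6.197

cell (5,0): code 0100 → (5.999,1.000)–(6.000,0.999)
cell (5,1): code 1100 → (5.388,2.000)–(5.999,1.000)
cell (5,2): code 1000 → (6.000,2.765)–(5.388,2.000)
cell (6,0): code 0010 → (6.000,0.999)–(6.018,1.000)
cell (6,1): code 0111 → (6.018,1.000)–(7.000,1.044)
cell (6,2): code 1001 → (7.000,2.731)–(6.000,2.765)
cell (7,1): code 0010 → (7.000,1.044)–(7.573,2.000)
cell (7,2): code 0001 → (7.573,2.000)–(7.000,2.731)
total: 8 segments, chained into 1 closed loop(s), length Σ = 6.197139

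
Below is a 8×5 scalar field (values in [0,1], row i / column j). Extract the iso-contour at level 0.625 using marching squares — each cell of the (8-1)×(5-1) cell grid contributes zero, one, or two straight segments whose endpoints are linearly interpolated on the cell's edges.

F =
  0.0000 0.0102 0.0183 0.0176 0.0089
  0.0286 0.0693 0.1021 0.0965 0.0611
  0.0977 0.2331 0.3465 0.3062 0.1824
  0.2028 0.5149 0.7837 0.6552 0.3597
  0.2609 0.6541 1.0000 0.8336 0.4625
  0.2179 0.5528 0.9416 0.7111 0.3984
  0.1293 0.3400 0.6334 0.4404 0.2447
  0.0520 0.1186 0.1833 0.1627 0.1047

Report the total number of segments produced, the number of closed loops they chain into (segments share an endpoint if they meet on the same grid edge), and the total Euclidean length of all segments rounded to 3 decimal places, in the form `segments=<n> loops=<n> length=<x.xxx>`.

cell (2,1): code 0100 → (2.637,2.000)–(3.000,1.410)
cell (2,2): code 1100 → (2.913,3.000)–(2.637,2.000)
cell (2,3): code 1000 → (3.000,3.102)–(2.913,3.000)
cell (3,0): code 0100 → (3.791,1.000)–(4.000,0.926)
cell (3,1): code 1110 → (3.000,1.410)–(3.791,1.000)
cell (3,3): code 1001 → (4.000,3.562)–(3.000,3.102)
cell (4,0): code 0010 → (4.000,0.926)–(4.287,1.000)
cell (4,1): code 0111 → (4.287,1.000)–(5.000,1.186)
cell (4,3): code 1001 → (5.000,3.275)–(4.000,3.562)
cell (5,1): code 0110 → (5.000,1.186)–(6.000,1.971)
cell (5,2): code 1011 → (6.000,2.044)–(5.318,3.000)
cell (5,3): code 0001 → (5.318,3.000)–(5.000,3.275)
cell (6,1): code 0010 → (6.000,1.971)–(6.019,2.000)
cell (6,2): code 0001 → (6.019,2.000)–(6.000,2.044)
total: 14 segments, chained into 1 closed loop(s), length Σ = 9.099765

segments=14 loops=1 length=9.100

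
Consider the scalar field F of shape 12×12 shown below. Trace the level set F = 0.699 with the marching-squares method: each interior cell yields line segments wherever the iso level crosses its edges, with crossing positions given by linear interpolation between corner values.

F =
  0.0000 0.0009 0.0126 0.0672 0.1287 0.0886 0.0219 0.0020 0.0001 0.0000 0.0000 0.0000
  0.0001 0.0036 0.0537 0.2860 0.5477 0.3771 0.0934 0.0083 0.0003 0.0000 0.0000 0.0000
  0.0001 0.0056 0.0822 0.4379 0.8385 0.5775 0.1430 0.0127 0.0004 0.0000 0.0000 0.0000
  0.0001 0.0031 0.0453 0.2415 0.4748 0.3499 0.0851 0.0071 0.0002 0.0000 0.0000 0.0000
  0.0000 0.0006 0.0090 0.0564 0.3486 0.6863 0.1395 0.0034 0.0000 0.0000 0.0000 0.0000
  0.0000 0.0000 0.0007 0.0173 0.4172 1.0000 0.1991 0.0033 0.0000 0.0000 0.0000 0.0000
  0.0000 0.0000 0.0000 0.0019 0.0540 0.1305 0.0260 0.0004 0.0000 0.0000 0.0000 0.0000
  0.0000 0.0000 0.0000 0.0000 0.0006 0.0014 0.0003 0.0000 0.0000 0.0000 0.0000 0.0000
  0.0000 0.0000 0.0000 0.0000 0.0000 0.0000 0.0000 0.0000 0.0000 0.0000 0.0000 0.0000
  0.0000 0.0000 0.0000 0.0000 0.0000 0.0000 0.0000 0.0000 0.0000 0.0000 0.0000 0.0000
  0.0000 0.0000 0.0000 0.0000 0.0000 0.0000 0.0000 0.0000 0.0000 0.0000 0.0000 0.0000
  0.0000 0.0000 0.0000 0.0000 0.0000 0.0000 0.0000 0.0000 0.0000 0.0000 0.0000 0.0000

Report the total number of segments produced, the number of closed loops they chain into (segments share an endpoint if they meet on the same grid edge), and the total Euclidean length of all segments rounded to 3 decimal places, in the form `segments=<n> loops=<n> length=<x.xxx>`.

segments=8 loops=2 length=5.740

cell (1,3): code 0100 → (1.520,4.000)–(2.000,3.652)
cell (1,4): code 1000 → (2.000,4.534)–(1.520,4.000)
cell (2,3): code 0010 → (2.000,3.652)–(2.384,4.000)
cell (2,4): code 0001 → (2.384,4.000)–(2.000,4.534)
cell (4,4): code 0100 → (4.040,5.000)–(5.000,4.484)
cell (4,5): code 1000 → (5.000,5.376)–(4.040,5.000)
cell (5,4): code 0010 → (5.000,4.484)–(5.346,5.000)
cell (5,5): code 0001 → (5.346,5.000)–(5.000,5.376)
total: 8 segments, chained into 2 closed loop(s), length Σ = 5.739784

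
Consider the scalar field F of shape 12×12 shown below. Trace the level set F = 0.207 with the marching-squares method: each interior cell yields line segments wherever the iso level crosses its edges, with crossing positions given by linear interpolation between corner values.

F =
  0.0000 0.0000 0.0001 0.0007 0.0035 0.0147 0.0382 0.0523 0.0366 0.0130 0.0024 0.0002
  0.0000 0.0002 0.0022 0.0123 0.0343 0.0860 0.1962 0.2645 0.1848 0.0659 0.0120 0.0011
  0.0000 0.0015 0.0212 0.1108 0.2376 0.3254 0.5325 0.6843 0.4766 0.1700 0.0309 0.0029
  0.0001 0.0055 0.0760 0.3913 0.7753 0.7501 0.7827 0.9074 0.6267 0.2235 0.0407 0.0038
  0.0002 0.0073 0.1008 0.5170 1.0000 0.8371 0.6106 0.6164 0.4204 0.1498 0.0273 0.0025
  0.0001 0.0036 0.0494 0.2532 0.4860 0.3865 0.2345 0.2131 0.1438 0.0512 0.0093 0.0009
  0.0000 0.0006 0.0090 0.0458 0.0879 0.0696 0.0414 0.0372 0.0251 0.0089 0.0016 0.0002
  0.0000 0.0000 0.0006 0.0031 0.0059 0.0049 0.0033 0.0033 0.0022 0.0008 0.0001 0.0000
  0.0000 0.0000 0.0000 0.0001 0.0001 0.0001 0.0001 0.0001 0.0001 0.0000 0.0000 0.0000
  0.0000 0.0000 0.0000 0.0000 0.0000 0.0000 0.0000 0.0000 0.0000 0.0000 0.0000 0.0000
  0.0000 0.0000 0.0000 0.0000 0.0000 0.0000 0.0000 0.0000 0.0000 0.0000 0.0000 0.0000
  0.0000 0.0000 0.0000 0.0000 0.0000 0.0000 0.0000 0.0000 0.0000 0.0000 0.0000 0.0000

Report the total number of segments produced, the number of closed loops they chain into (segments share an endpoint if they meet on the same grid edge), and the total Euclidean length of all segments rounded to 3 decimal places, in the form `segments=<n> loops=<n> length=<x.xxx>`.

cell (0,6): code 0100 → (0.729,7.000)–(1.000,6.158)
cell (0,7): code 1000 → (1.000,7.721)–(0.729,7.000)
cell (1,3): code 0100 → (1.849,4.000)–(2.000,3.759)
cell (1,4): code 1100 → (1.505,5.000)–(1.849,4.000)
cell (1,5): code 1100 → (1.032,6.000)–(1.505,5.000)
cell (1,6): code 1110 → (1.000,6.158)–(1.032,6.000)
cell (1,7): code 1101 → (1.076,8.000)–(1.000,7.721)
cell (1,8): code 1000 → (2.000,8.879)–(1.076,8.000)
cell (2,2): code 0100 → (2.343,3.000)–(3.000,2.415)
cell (2,3): code 1110 → (2.000,3.759)–(2.343,3.000)
cell (2,8): code 1101 → (2.692,9.000)–(2.000,8.879)
cell (2,9): code 1000 → (3.000,9.090)–(2.692,9.000)
cell (3,2): code 0110 → (3.000,2.415)–(4.000,2.255)
cell (3,8): code 1011 → (4.000,8.789)–(3.224,9.000)
cell (3,9): code 0001 → (3.224,9.000)–(3.000,9.090)
cell (4,2): code 0110 → (4.000,2.255)–(5.000,2.773)
cell (4,7): code 1011 → (5.000,7.088)–(4.772,8.000)
cell (4,8): code 0001 → (4.772,8.000)–(4.000,8.789)
cell (5,2): code 0010 → (5.000,2.773)–(5.223,3.000)
cell (5,3): code 0011 → (5.223,3.000)–(5.701,4.000)
cell (5,4): code 0011 → (5.701,4.000)–(5.566,5.000)
cell (5,5): code 0011 → (5.566,5.000)–(5.142,6.000)
cell (5,6): code 0011 → (5.142,6.000)–(5.035,7.000)
cell (5,7): code 0001 → (5.035,7.000)–(5.000,7.088)
total: 24 segments, chained into 1 closed loop(s), length Σ = 18.414358

segments=24 loops=1 length=18.414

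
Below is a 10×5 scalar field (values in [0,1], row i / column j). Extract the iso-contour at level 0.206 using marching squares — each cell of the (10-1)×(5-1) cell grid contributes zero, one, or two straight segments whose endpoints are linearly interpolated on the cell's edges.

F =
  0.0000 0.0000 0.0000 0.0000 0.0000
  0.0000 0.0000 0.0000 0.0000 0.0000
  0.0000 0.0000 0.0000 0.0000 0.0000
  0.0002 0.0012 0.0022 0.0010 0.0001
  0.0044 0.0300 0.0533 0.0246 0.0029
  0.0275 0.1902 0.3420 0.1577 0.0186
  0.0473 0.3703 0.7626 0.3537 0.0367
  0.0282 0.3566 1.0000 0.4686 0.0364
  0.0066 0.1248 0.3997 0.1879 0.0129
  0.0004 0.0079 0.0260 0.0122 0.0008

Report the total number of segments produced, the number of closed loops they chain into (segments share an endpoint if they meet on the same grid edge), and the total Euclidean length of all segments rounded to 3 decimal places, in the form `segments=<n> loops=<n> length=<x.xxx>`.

segments=14 loops=1 length=10.727

cell (4,1): code 0100 → (4.529,2.000)–(5.000,1.104)
cell (4,2): code 1000 → (5.000,2.738)–(4.529,2.000)
cell (5,0): code 0100 → (5.088,1.000)–(6.000,0.491)
cell (5,1): code 1110 → (5.000,1.104)–(5.088,1.000)
cell (5,2): code 1101 → (5.246,3.000)–(5.000,2.738)
cell (5,3): code 1000 → (6.000,3.466)–(5.246,3.000)
cell (6,0): code 0110 → (6.000,0.491)–(7.000,0.541)
cell (6,3): code 1001 → (7.000,3.608)–(6.000,3.466)
cell (7,0): code 0010 → (7.000,0.541)–(7.650,1.000)
cell (7,1): code 0111 → (7.650,1.000)–(8.000,1.295)
cell (7,2): code 1011 → (8.000,2.915)–(7.936,3.000)
cell (7,3): code 0001 → (7.936,3.000)–(7.000,3.608)
cell (8,1): code 0010 → (8.000,1.295)–(8.518,2.000)
cell (8,2): code 0001 → (8.518,2.000)–(8.000,2.915)
total: 14 segments, chained into 1 closed loop(s), length Σ = 10.727232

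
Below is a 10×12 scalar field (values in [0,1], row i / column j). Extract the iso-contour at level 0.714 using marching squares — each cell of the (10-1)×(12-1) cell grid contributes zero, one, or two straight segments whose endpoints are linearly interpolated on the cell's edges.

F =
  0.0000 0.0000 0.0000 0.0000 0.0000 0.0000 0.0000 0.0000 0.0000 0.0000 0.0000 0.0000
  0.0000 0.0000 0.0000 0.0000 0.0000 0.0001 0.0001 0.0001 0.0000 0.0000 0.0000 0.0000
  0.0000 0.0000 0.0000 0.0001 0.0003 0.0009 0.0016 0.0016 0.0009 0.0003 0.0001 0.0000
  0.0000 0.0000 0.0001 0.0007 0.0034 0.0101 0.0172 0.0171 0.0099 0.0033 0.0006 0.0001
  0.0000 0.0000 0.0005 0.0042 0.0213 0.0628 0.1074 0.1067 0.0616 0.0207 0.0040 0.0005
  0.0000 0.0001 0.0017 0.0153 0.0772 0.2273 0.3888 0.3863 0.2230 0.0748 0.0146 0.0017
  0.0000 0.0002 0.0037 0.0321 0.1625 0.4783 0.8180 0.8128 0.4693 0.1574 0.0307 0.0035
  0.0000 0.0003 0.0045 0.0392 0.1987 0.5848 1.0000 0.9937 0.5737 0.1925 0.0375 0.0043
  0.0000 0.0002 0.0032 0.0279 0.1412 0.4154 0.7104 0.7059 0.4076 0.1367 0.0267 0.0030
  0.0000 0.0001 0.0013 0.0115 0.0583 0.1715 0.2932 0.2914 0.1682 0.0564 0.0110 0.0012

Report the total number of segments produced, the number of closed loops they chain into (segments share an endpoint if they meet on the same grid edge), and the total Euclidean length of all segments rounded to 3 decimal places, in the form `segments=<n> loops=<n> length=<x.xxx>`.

segments=8 loops=1 length=7.282

cell (5,5): code 0100 → (5.758,6.000)–(6.000,5.694)
cell (5,6): code 1100 → (5.768,7.000)–(5.758,6.000)
cell (5,7): code 1000 → (6.000,7.288)–(5.768,7.000)
cell (6,5): code 0110 → (6.000,5.694)–(7.000,5.311)
cell (6,7): code 1001 → (7.000,7.666)–(6.000,7.288)
cell (7,5): code 0010 → (7.000,5.311)–(7.988,6.000)
cell (7,6): code 0011 → (7.988,6.000)–(7.972,7.000)
cell (7,7): code 0001 → (7.972,7.000)–(7.000,7.666)
total: 8 segments, chained into 1 closed loop(s), length Σ = 7.282023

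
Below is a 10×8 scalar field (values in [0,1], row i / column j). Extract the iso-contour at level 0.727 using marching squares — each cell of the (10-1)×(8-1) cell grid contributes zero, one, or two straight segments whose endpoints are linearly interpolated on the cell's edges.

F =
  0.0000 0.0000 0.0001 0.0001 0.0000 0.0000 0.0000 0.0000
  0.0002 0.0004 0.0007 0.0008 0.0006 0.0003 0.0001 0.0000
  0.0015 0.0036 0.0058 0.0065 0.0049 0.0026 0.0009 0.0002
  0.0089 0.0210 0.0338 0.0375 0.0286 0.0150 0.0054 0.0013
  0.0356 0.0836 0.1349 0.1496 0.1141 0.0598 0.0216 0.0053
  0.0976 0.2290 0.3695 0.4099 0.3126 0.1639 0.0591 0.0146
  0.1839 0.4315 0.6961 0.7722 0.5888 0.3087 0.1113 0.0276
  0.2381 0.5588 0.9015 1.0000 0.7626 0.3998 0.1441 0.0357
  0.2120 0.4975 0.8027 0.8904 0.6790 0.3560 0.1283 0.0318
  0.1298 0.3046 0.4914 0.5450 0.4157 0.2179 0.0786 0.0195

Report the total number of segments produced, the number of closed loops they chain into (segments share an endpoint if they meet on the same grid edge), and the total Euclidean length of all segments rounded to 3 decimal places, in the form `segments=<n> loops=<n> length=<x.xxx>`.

segments=12 loops=1 length=7.997

cell (5,2): code 0100 → (5.875,3.000)–(6.000,2.406)
cell (5,3): code 1000 → (6.000,3.246)–(5.875,3.000)
cell (6,1): code 0100 → (6.150,2.000)–(7.000,1.491)
cell (6,2): code 1110 → (6.000,2.406)–(6.150,2.000)
cell (6,3): code 1101 → (6.795,4.000)–(6.000,3.246)
cell (6,4): code 1000 → (7.000,4.098)–(6.795,4.000)
cell (7,1): code 0110 → (7.000,1.491)–(8.000,1.752)
cell (7,3): code 1011 → (8.000,3.773)–(7.426,4.000)
cell (7,4): code 0001 → (7.426,4.000)–(7.000,4.098)
cell (8,1): code 0010 → (8.000,1.752)–(8.243,2.000)
cell (8,2): code 0011 → (8.243,2.000)–(8.473,3.000)
cell (8,3): code 0001 → (8.473,3.000)–(8.000,3.773)
total: 12 segments, chained into 1 closed loop(s), length Σ = 7.996889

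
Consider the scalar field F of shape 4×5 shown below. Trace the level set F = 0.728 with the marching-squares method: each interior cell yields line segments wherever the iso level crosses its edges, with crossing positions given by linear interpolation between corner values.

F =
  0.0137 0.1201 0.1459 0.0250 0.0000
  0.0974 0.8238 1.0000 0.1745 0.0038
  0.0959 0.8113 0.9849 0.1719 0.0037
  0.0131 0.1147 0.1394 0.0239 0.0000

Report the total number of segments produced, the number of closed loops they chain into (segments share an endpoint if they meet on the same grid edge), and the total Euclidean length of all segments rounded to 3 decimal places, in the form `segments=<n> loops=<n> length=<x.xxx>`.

segments=8 loops=1 length=5.287

cell (0,0): code 0100 → (0.864,1.000)–(1.000,0.868)
cell (0,1): code 1100 → (0.682,2.000)–(0.864,1.000)
cell (0,2): code 1000 → (1.000,2.329)–(0.682,2.000)
cell (1,0): code 0110 → (1.000,0.868)–(2.000,0.884)
cell (1,2): code 1001 → (2.000,2.316)–(1.000,2.329)
cell (2,0): code 0010 → (2.000,0.884)–(2.120,1.000)
cell (2,1): code 0011 → (2.120,1.000)–(2.304,2.000)
cell (2,2): code 0001 → (2.304,2.000)–(2.000,2.316)
total: 8 segments, chained into 1 closed loop(s), length Σ = 5.286597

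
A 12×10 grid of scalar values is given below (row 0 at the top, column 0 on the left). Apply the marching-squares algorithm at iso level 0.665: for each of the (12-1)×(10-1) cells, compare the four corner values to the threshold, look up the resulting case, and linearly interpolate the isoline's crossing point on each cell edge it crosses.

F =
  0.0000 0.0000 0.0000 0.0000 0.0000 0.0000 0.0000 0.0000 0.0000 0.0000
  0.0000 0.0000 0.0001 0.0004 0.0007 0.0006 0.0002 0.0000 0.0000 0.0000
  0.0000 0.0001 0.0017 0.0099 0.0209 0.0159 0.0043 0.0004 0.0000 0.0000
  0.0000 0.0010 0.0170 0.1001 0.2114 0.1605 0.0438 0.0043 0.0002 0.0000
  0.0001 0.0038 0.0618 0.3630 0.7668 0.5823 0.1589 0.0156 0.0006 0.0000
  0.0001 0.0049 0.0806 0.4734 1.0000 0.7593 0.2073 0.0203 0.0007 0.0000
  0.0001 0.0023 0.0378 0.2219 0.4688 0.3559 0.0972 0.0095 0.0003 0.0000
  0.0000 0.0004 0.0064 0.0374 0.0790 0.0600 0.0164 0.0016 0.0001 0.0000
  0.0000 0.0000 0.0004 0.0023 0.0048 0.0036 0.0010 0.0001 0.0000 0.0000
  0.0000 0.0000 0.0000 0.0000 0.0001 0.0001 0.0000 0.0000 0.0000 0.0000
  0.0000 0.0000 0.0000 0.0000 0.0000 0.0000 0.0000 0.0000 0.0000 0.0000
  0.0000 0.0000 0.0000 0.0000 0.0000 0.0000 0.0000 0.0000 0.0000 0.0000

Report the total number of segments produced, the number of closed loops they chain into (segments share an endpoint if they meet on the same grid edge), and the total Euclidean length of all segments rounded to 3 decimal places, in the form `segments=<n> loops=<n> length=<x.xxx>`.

segments=8 loops=1 length=5.432

cell (3,3): code 0100 → (3.817,4.000)–(4.000,3.748)
cell (3,4): code 1000 → (4.000,4.552)–(3.817,4.000)
cell (4,3): code 0110 → (4.000,3.748)–(5.000,3.364)
cell (4,4): code 1101 → (4.467,5.000)–(4.000,4.552)
cell (4,5): code 1000 → (5.000,5.171)–(4.467,5.000)
cell (5,3): code 0010 → (5.000,3.364)–(5.631,4.000)
cell (5,4): code 0011 → (5.631,4.000)–(5.234,5.000)
cell (5,5): code 0001 → (5.234,5.000)–(5.000,5.171)
total: 8 segments, chained into 1 closed loop(s), length Σ = 5.432463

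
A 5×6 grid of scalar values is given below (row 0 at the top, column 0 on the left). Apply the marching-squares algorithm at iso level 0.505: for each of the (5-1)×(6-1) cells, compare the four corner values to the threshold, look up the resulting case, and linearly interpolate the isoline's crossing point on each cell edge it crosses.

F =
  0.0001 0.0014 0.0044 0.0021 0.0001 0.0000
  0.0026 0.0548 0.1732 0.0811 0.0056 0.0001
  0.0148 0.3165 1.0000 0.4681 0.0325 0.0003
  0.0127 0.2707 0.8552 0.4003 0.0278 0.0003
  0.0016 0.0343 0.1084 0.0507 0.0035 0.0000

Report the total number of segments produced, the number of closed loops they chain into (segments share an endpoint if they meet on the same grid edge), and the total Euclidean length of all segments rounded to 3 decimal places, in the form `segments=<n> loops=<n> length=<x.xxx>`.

segments=6 loops=1 length=5.729

cell (1,1): code 0100 → (1.401,2.000)–(2.000,1.276)
cell (1,2): code 1000 → (2.000,2.931)–(1.401,2.000)
cell (2,1): code 0110 → (2.000,1.276)–(3.000,1.401)
cell (2,2): code 1001 → (3.000,2.770)–(2.000,2.931)
cell (3,1): code 0010 → (3.000,1.401)–(3.469,2.000)
cell (3,2): code 0001 → (3.469,2.000)–(3.000,2.770)
total: 6 segments, chained into 1 closed loop(s), length Σ = 5.729097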